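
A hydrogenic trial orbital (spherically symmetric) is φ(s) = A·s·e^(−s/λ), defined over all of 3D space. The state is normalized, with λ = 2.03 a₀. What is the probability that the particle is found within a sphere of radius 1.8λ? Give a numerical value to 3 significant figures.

Integrate the radial probability density 4πs²|φ|² over s ≤ 1.8λ.
A² is fixed by ∫₀^∞ 4πs²|φ|² ds = 1, i.e. A² = (3·π·λ^5)^(−1).
Substituting u = s/λ, A², 4π and the length scale all cancel in the ratio: P = ∫_{0}^{1.8} u^4·e^(-2·u) du / ∫_{0}^{∞} u^4·e^(-2·u) du.
With ∫ u^4·e^(-2·u) du = -(u^4/2 + u^3 + 3·u^2/2 + 3·u/2 + 3/4)·e^(-2·u) + C, the region integral is ≈ 0.22017 and the full one is 3/4.
The region integral divided by the full integral gives P = 0.2936.

P ≈ 0.294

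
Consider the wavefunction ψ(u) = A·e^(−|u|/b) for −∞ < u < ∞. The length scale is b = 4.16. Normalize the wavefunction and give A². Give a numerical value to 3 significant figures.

Normalization requires ∫|ψ|² du = 1, integrated from −∞ to ∞.
Recall ∫₀^∞ u^m e^(−u/β) du = m!·β^(m+1), carrying out the integral gives A² · b.
Hence A² = 1/[b].
With b = 4.16: A² = 0.2404 and A = 0.4903.

A^2 ≈ 0.240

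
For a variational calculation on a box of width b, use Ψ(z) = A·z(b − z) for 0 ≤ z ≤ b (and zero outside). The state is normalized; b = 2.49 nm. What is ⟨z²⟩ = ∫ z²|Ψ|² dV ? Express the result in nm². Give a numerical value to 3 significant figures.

⟨z^2⟩ ≈ 1.77 nm^2

⟨z²⟩ = ∫ z^2 |Ψ|² dz over the full domain.
Expanding the polynomial and integrating term by term, the ratio of the moment integral to the normalization integral gives ⟨z²⟩ = 2·b^2/7.
With b = 2.49, ⟨z^2⟩ = 1.771.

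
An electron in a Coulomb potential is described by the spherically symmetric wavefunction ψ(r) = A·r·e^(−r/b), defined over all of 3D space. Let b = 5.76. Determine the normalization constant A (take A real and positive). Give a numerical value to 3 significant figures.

Normalization requires ∫|ψ|² 4πr² dr = 1, integrated from 0 to ∞.
(Spherical symmetry: dV = 4πr² dr.)
The integral (without the A² prefactor) comes out to 3·π·b^5.
Setting this equal to 1 gives A² = 1/(3·π·b^5).
Plugging in b = 5.76 yields A = 0.004091.

A ≈ 0.00409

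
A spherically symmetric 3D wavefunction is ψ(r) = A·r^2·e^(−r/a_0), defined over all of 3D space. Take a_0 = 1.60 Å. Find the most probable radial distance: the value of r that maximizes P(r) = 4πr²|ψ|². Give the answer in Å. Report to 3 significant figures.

r ≈ 4.80 Å

Differentiate P(r) = 4πr²|ψ|² with respect to r and set to zero.
Solving yields r = 3·a_0.
With a_0 = 1.60, the most probable radial distance is 4.800 Å.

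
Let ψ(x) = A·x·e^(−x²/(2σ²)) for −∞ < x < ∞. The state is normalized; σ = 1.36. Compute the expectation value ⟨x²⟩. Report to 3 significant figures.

⟨x^2⟩ ≈ 2.77

The expectation value is the |ψ|²-weighted average of x^2: ∫ x^2|ψ|² dx.
Using the Gaussian integral ∫_{−∞}^{∞} e^(−αx²) dx = √(π/α), since the A² factors cancel between numerator and denominator, ⟨x²⟩ = 3·σ^2/2.
With σ = 1.36, ⟨x^2⟩ = 2.774.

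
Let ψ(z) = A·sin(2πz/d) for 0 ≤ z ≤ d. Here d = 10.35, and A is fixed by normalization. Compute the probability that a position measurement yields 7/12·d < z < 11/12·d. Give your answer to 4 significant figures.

P ≈ 0.4712

P = ∫_{7/12·d}^{11/12·d} |ψ(z)|² dz.
The normalization integral ∫|ψ|²dz over the whole domain equals d/2·A², and A² cancels in the ratio.
In terms of u = z/d (A² and the length scale cancel between numerator and denominator), P = [∫_{7/12}^{11/12} sin(2·π·u)^2 du] / [∫_{0}^{1} sin(2·π·u)^2 du].
With ∫ sin(2·π·u)^2 du = u/2 - sin(4·π·u)/(8·π) + C, the region integral is √(3)/(8·π) + 1/6 and the full one is 1/2.
Evaluating gives P = (√(3)/4 + π/3)/π.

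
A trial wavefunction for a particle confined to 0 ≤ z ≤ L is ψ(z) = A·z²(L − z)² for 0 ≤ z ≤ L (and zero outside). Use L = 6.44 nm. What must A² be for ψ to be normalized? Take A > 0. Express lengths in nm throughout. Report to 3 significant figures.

Normalization requires ∫|ψ|² dz = 1, integrated from 0 to L.
The integral (without the A² prefactor) comes out to L^9/630.
With L = 6.44: A² = 0.00003306 and A = 0.005750.

A^2 ≈ 0.0000331 nm^(-9)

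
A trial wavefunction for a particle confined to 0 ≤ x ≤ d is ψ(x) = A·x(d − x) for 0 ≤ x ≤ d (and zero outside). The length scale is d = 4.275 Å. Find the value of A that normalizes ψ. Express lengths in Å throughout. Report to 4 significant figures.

The normalization condition is ∫|ψ|² dx = 1 from 0 to d.
Expanding the polynomial and integrating term by term, carrying out the integral gives A² · d^5/30.
Substituting d = 4.275 gives A² = 0.021011, so A = 0.14495.

A ≈ 0.1450 Å^(-5/2)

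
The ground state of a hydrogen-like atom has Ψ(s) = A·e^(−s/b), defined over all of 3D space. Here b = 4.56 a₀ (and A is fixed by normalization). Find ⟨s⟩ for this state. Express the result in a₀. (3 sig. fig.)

⟨s⟩ ≈ 6.84 a₀

⟨s⟩ = ∫ s |Ψ|² 4πs² ds over the full domain.
Recall ∫₀^∞ s^m e^(−s/β) ds = m!·β^(m+1), since the A² factors cancel between numerator and denominator, ⟨s⟩ = 3·b/2.
With b = 4.56, ⟨s⟩ = 6.840.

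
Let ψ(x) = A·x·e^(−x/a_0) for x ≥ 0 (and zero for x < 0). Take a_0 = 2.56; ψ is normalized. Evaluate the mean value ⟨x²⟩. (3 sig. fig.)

By definition ⟨x²⟩ = ∫ x^2 |ψ(x)|² dx.
Evaluating both integrals, ⟨x²⟩ = 3·a_0^2.
With a_0 = 2.56, ⟨x^2⟩ = 19.66.

⟨x^2⟩ ≈ 19.7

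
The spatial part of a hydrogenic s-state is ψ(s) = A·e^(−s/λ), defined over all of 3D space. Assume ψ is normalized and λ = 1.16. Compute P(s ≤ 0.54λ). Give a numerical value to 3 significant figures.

P ≈ 0.0956

Integrate the radial probability density 4πs²|ψ|² over s ≤ 0.54λ.
The full normalization integral is A²·[π·λ^3] = 1, fixing A².
Substituting u = s/λ, A², 4π and the length scale all cancel in the ratio: P = ∫_{0}^{0.54} u^2·e^(-2·u) du / ∫_{0}^{∞} u^2·e^(-2·u) du.
With ∫ u^2·e^(-2·u) du = -(2·u^2 + 2·u + 1)·e^(-2·u)/4 + C, the region integral is 1/4 - 3329·e^(-27/25)/5000 and the full one is 1/4.
This evaluates to P = 0.09559.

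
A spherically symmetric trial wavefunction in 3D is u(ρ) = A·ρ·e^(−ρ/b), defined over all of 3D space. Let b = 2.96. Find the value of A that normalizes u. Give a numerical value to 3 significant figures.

Require ∫ |u|² 4πρ² dρ = 1 over the whole domain.
The angular integral contributes 4π, leaving ∫₀^∞ ρ²|u|² dρ.
The integral (without the A² prefactor) comes out to 3·π·b^5.
So A² = (3·π·b^5)^(−1).
With b = 2.96: A² = 0.0004669 and A = 0.02161.

A ≈ 0.0216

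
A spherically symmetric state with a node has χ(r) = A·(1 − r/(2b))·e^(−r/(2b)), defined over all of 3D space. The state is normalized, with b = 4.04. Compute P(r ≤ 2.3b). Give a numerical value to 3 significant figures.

Integrate the radial probability density 4πr²|χ|² over r ≤ 2.3b.
A² is fixed by ∫₀^∞ 4πr²|χ|² dr = 1, i.e. A² = (8·π·b^3)^(−1).
In terms of u = r/b (A², 4π and the length scale all cancel between numerator and denominator), P = [∫_{0}^{2.3} u^2·(1 - u/2)^2·e^(-u) du] / [∫_{0}^{∞} u^2·(1 - u/2)^2·e^(-u) du].
With ∫ u^2·(1 - u/2)^2·e^(-u) du = -(u^4/4 + u^2 + 2·u + 2)·e^(-u) + C, the region integral is ≈ 0.10651 and the full one is 2.
Taking the ratio yields P = 0.05325.

P ≈ 0.0533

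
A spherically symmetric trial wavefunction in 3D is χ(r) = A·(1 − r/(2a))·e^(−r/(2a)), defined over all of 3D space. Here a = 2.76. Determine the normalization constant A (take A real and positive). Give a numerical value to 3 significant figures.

A ≈ 0.0435

The normalization condition is ∫|χ|² 4πr² dr = 1 from 0 to ∞.
The angular integral contributes 4π, leaving ∫₀^∞ r²|χ|² dr.
∫|χ|² 4πr² dr = A²·(8·π·a^3).
Hence A² = 1/[8·π·a^3].
Plugging in a = 2.76 yields A = 0.04350.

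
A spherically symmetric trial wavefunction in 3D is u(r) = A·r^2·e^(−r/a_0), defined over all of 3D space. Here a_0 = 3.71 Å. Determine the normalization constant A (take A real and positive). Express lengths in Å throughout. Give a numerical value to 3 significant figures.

A ≈ 0.00121 Å^(-7/2)

Require ∫ |u|² 4πr² dr = 1 over the whole domain.
In 3D with spherical symmetry the volume element is 4πr² dr.
With ∫₀^∞ r^6 e^(−αr) dr = 6!/α^7, ∫|u|² 4πr² dr = A²·(45·π·a_0^7/2).
With a_0 = 3.71: A² = 0.000001462 and A = 0.001209.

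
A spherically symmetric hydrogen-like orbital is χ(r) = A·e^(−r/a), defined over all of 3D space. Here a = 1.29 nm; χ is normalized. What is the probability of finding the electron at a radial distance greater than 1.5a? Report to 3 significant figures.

P ≈ 0.423

Integrate the radial probability density 4πr²|χ|² over r > 1.5a.
A² is fixed by ∫₀^∞ 4πr²|χ|² dr = 1, i.e. A² = (π·a^3)^(−1).
In terms of u = r/a (A², 4π and the length scale all cancel between numerator and denominator), P = [∫_{1.5}^{∞} u^2·e^(-2·u) du] / [∫_{0}^{∞} u^2·e^(-2·u) du].
An antiderivative of u^2·e^(-2·u) is -(2·u^2 + 2·u + 1)·e^(-2·u)/4; evaluating from 1.5 to ∞ gives 17·e^(-3)/8, while the full integral is 1/4.
This evaluates to P = 0.4232.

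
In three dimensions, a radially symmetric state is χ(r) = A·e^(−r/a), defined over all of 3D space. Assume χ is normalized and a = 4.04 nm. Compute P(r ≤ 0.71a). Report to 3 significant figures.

P ≈ 0.171

Integrate the radial probability density 4πr²|χ|² over r ≤ 0.71a.
A² is fixed by ∫₀^∞ 4πr²|χ|² dr = 1, i.e. A² = (π·a^3)^(−1).
In terms of u = r/a (A², 4π and the length scale all cancel between numerator and denominator), P = [∫_{0}^{0.71} u^2·e^(-2·u) du] / [∫_{0}^{∞} u^2·e^(-2·u) du].
With ∫ u^2·e^(-2·u) du = -(2·u^2 + 2·u + 1)·e^(-2·u)/4 + C, the region integral is ≈ 0.042839 and the full one is 1/4.
Taking the ratio yields P = 0.1714.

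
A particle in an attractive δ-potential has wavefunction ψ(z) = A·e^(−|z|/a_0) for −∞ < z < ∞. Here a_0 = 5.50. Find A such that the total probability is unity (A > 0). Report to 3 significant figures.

Require ∫ |ψ|² dz = 1 over the whole domain.
Using ∫₀^∞ zⁿ e^(−αz) dz = n!/αⁿ⁺¹, the integral (without the A² prefactor) comes out to a_0.
So A² = (a_0)^(−1).
Substituting a_0 = 5.50 gives A² = 0.1818, so A = 0.4264.

A ≈ 0.426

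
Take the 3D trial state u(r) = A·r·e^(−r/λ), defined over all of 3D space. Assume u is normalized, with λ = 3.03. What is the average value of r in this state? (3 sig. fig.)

⟨r⟩ = ∫ r |u|² 4πr² dr over the full domain.
With ∫₀^∞ r^5 e^(−αr) dr = 5!/α^6, evaluating both integrals, ⟨r⟩ = 5·λ/2.
With λ = 3.03, ⟨r⟩ = 7.575.

⟨r⟩ ≈ 7.58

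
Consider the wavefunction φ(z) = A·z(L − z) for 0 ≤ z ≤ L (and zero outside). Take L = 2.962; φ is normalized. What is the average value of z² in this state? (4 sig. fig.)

⟨z^2⟩ ≈ 2.507

By definition ⟨z²⟩ = ∫ z^2 |φ(z)|² dz.
The ratio of the moment integral to the normalization integral gives ⟨z²⟩ = 2·L^2/7.
Putting L = 2.962 gives 2.5067.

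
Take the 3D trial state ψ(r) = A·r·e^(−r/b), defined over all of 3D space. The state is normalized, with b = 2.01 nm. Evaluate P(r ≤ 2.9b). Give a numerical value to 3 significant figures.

With dV = 4πr²dr, the probability is ∫|ψ|² dV over r ≤ 2.9b.
A² is fixed by ∫₀^∞ 4πr²|ψ|² dr = 1, i.e. A² = (3·π·b^5)^(−1).
Substituting u = r/b, A², 4π and the length scale all cancel in the ratio: P = ∫_{0}^{2.9} u^4·e^(-2·u) du / ∫_{0}^{∞} u^4·e^(-2·u) du.
Using ∫ u^4·e^(-2·u) du = -(u^4/2 + u^3 + 3·u^2/2 + 3·u/2 + 3/4)·e^(-2·u), the numerator is ≈ 0.51546 and the denominator is 3/4.
Taking the ratio yields P = 0.6873.

P ≈ 0.687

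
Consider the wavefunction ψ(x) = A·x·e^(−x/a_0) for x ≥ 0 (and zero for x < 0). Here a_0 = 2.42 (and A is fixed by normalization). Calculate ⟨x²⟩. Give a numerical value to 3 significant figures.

The expectation value is the |ψ|²-weighted average of x^2: ∫ x^2|ψ|² dx.
Recall ∫₀^∞ x^m e^(−x/β) dx = m!·β^(m+1), the ratio of the moment integral to the normalization integral gives ⟨x²⟩ = 3·a_0^2.
With a_0 = 2.42, ⟨x^2⟩ = 17.57.

⟨x^2⟩ ≈ 17.6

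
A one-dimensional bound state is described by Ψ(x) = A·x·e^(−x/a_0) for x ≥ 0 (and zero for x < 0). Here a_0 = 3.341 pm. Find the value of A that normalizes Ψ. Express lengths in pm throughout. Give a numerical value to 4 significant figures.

The normalization condition is ∫|Ψ|² dx = 1 from 0 to ∞.
Using ∫₀^∞ xⁿ e^(−αx) dx = n!/αⁿ⁺¹, with Ψ = A·x·e^(−x/a_0), the integral evaluates to A²·[a_0^3/4].
Setting this equal to 1 gives A² = 1/(a_0^3/4).
Substituting a_0 = 3.341 gives A² = 0.10726, so A = 0.32750.

A ≈ 0.3275 pm^(-3/2)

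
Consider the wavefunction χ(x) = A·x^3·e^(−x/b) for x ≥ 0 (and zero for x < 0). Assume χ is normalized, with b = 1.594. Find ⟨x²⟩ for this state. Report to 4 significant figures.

⟨x^2⟩ ≈ 35.57

The expectation value is the |χ|²-weighted average of x^2: ∫ x^2|χ|² dx.
With ∫₀^∞ x^8 e^(−αx) dx = 8!/α^9, the ratio of the moment integral to the normalization integral gives ⟨x²⟩ = 14·b^2.
With b = 1.594, ⟨x^2⟩ = 35.572.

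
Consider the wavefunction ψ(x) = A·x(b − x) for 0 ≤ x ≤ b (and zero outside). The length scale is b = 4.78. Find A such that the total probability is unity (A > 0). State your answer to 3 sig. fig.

A ≈ 0.110

Require ∫ |ψ|² dx = 1 over the whole domain.
The integral (without the A² prefactor) comes out to b^5/30.
So A² = (b^5/30)^(−1).
With b = 4.78: A² = 0.01202 and A = 0.1096.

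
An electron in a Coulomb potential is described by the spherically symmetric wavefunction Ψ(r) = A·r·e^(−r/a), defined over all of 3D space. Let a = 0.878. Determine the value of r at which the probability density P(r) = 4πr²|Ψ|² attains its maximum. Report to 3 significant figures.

r ≈ 1.76

Set d/dr [P(r) = 4πr²|Ψ|²] = 0 and solve for r > 0.
Solving yields r = 2·a.
With a = 0.878, the most probable radial distance is 1.756.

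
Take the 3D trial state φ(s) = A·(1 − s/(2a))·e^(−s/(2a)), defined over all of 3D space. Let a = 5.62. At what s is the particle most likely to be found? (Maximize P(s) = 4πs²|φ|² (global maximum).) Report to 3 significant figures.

s ≈ 29.4

Differentiate P(s) = 4πs²|φ|² with respect to s and set to zero.
Solving yields s = a·(√(5) + 3).
With a = 5.62, the most probable radial distance is 29.43.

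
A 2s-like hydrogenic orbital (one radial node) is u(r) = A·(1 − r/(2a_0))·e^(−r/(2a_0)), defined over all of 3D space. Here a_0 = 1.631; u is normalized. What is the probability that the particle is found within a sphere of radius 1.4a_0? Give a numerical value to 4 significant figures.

P ≈ 0.04809

Integrate the radial probability density 4πr²|u|² over r ≤ 1.4a_0.
Normalization gives A² = 1/(8·π·a_0^3).
Substituting t = r/a_0, A², 4π and the length scale all cancel in the ratio: P = ∫_{0}^{1.4} t^2·(1 - t/2)^2·e^(-t) dt / ∫_{0}^{∞} t^2·(1 - t/2)^2·e^(-t) dt.
With ∫ t^2·(1 - t/2)^2·e^(-t) dt = -(t^4/4 + t^2 + 2·t + 2)·e^(-t) + C, the region integral is ≈ 0.0961728 and the full one is 2.
Taking the ratio yields P = 0.048086.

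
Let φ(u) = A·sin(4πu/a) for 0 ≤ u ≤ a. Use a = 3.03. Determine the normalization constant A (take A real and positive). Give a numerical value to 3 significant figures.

We need A² ∫|f|² du = 1, taking the integral from 0 to a.
Carrying out the integral gives A² · a/2.
Hence A² = 1/[a/2].
Substituting a = 3.03 gives A² = 0.6601, so A = 0.8124.

A ≈ 0.812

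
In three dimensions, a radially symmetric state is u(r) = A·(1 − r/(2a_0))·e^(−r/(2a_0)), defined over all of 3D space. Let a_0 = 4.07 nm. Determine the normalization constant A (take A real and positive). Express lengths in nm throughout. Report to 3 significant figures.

A ≈ 0.0243 nm^(-3/2)

Normalization requires ∫|u|² 4πr² dr = 1, integrated from 0 to ∞.
Recall ∫₀^∞ r^m e^(−r/β) dr = m!·β^(m+1), carrying out the integral gives A² · 8·π·a_0^3.
Setting this equal to 1 gives A² = 1/(8·π·a_0^3).
Plugging in a_0 = 4.07 yields A = 0.02429.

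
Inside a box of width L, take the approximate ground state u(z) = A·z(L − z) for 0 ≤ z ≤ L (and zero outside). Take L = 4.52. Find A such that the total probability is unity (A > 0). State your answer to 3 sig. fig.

Normalization requires ∫|u|² dz = 1, integrated from 0 to L.
The integral (without the A² prefactor) comes out to L^5/30.
So A² = (L^5/30)^(−1).
With L = 4.52: A² = 0.01590 and A = 0.1261.

A ≈ 0.126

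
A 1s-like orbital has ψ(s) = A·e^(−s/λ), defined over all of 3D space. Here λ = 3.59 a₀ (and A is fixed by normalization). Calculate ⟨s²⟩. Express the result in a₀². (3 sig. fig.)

⟨s^2⟩ ≈ 38.7 a₀^2

The expectation value is the |ψ|²-weighted average of s^2: ∫ s^2|ψ|² 4πs² ds.
Recall ∫₀^∞ s^m e^(−s/β) ds = m!·β^(m+1), since the A² factors cancel between numerator and denominator, ⟨s²⟩ = 3·λ^2.
With λ = 3.59, ⟨s^2⟩ = 38.66.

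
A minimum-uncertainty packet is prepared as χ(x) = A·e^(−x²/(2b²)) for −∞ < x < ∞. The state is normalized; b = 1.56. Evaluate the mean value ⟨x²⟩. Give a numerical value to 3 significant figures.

The expectation value is the |χ|²-weighted average of x^2: ∫ x^2|χ|² dx.
Differentiating ∫e^(−αx²) dx = √(π/α) under α to get the higher moments, since the A² factors cancel between numerator and denominator, ⟨x²⟩ = b^2/2.
Putting b = 1.56 gives 1.217.

⟨x^2⟩ ≈ 1.22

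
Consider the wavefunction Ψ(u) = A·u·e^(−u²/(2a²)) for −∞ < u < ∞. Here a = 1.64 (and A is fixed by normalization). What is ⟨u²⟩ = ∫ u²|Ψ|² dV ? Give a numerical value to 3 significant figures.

By definition ⟨u²⟩ = ∫ u^2 |Ψ(u)|² du.
Differentiating ∫e^(−αu²) du = √(π/α) under α to get the higher moments, since the A² factors cancel between numerator and denominator, ⟨u²⟩ = 3·a^2/2.
With a = 1.64, ⟨u^2⟩ = 4.034.

⟨u^2⟩ ≈ 4.03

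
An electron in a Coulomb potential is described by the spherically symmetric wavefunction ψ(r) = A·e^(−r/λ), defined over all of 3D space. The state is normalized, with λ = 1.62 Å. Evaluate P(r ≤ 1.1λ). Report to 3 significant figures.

P ≈ 0.377

P = ∫ |ψ|² 4πr² dr over r ≤ 1.1λ.
Normalization gives A² = 1/(π·λ^3).
Let u = r/λ; then A², 4π and the length scale all cancel, so P = ∫_{0}^{1.1} u^2·e^(-2·u) du ÷ ∫_{0}^{∞} u^2·e^(-2·u) du.
Using ∫ u^2·e^(-2·u) du = -(2·u^2 + 2·u + 1)·e^(-2·u)/4, the numerator is 1/4 - 281·e^(-11/5)/200 and the denominator is 1/4.
The region integral divided by the full integral gives P = 0.3773.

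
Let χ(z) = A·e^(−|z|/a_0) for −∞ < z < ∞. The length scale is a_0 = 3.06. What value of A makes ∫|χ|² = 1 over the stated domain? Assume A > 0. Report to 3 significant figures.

A ≈ 0.572

Normalization requires ∫|χ|² dz = 1, integrated from −∞ to ∞.
Carrying out the integral gives A² · a_0.
Hence A² = 1/[a_0].
Plugging in a_0 = 3.06 yields A = 0.5717.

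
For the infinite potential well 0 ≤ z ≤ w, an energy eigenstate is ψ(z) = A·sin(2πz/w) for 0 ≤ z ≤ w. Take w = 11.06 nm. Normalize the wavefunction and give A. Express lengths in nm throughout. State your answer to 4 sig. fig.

We need A² ∫|f|² dz = 1, taking the integral from 0 to w.
With ∫₀^w sin²(nπz/w) dz = w/2, carrying out the integral gives A² · w/2.
Setting this equal to 1 gives A² = 1/(w/2).
Plugging in w = 11.06 yields A = 0.42524.

A ≈ 0.4252 nm^(-1/2)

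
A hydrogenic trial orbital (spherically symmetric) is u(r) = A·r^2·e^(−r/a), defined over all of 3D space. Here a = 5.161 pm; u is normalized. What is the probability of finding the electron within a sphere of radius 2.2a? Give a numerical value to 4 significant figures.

P = ∫ |u|² 4πr² dr over r ≤ 2.2a.
A² is fixed by ∫₀^∞ 4πr²|u|² dr = 1, i.e. A² = (45·π·a^7/2)^(−1).
Let t = r/a; then A², 4π and the length scale all cancel, so P = ∫_{0}^{2.2} t^6·e^(-2·t) dt ÷ ∫_{0}^{∞} t^6·e^(-2·t) dt.
An antiderivative of t^6·e^(-2·t) is -(4·t^6 + 12·t^5 + 30·t^4 + 60·t^3 + 90·t^2 + 90·t + 45)·e^(-2·t)/8; evaluating from 0 to 2.2 gives ≈ 0.879496, while the full integral is 45/8.
The region integral divided by the full integral gives P = 0.15635.

P ≈ 0.1564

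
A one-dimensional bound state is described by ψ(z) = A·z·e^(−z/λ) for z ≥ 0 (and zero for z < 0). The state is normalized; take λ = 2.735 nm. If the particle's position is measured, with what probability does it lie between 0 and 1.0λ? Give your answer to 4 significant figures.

|ψ|² is the probability density, so P = ∫_{0}^{1.0λ} |ψ|² dz.
With A² fixed by ∫|ψ|² = 1, i.e. A² = (λ^3/4)^(−1), substitute and integrate.
In terms of u = z/λ (A² and the length scale cancel between numerator and denominator), P = [∫_{0}^{1.0} u^2·e^(-2·u) du] / [∫_{0}^{∞} u^2·e^(-2·u) du].
An antiderivative of u^2·e^(-2·u) is -(2·u^2 + 2·u + 1)·e^(-2·u)/4; evaluating from 0 to 1.0 gives 1/4 - 5·e^(-2)/4, while the full integral is 1/4.
The result is P = 0.32332.

P ≈ 0.3233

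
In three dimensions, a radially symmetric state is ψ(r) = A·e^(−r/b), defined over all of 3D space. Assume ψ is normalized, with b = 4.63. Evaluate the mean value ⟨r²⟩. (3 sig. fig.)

⟨r²⟩ = ∫ r^2 |ψ|² 4πr² dr over the full domain.
Evaluating both integrals, ⟨r²⟩ = 3·b^2.
Putting b = 4.63 gives 64.31.

⟨r^2⟩ ≈ 64.3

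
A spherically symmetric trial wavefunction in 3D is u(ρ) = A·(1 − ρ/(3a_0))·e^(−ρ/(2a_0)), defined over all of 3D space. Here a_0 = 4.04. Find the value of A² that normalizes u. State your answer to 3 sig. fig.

A^2 ≈ 0.00181

The normalization condition is ∫|u|² 4πρ² dρ = 1 from 0 to ∞.
In 3D with spherical symmetry the volume element is 4πρ² dρ.
Carrying out the integral gives A² · 8·π·a_0^3/3.
Substituting a_0 = 4.04 gives A² = 0.001810, so A = 0.04255.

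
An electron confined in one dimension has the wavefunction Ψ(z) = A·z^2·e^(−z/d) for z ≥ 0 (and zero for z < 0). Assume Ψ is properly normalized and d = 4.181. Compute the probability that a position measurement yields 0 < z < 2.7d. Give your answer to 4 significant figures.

P ≈ 0.6267

P = ∫_{0}^{2.7d} |Ψ(z)|² dz.
The normalization integral ∫|Ψ|²dz over the whole domain equals 3·d^5/4·A², and A² cancels in the ratio.
In terms of u = z/d (A² and the length scale cancel between numerator and denominator), P = [∫_{0}^{2.7} u^4·e^(-2·u) du] / [∫_{0}^{∞} u^4·e^(-2·u) du].
With ∫ u^4·e^(-2·u) du = -(u^4/2 + u^3 + 3·u^2/2 + 3·u/2 + 3/4)·e^(-2·u) + C, the region integral is ≈ 0.470017 and the full one is 3/4.
Taking the ratio, P = 0.62669.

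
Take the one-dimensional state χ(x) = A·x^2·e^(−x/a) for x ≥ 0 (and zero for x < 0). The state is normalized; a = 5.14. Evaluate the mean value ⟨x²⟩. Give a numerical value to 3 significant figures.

⟨x^2⟩ ≈ 198

⟨x²⟩ = ∫ x^2 |χ|² dx over the full domain.
The ratio of the moment integral to the normalization integral gives ⟨x²⟩ = 15·a^2/2.
Putting a = 5.14 gives 198.1.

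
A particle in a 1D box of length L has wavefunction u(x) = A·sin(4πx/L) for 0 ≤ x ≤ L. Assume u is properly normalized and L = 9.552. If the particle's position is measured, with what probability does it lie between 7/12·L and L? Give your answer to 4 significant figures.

P ≈ 0.4511

|u|² is the probability density, so P = ∫_{7/12·L}^{L} |u|² dx.
The normalization integral ∫|u|²dx over the whole domain equals L/2·A², and A² cancels in the ratio.
In terms of t = x/L (A² and the length scale cancel between numerator and denominator), P = [∫_{7/12}^{1} sin(4·π·t)^2 dt] / [∫_{0}^{1} sin(4·π·t)^2 dt].
With ∫ sin(4·π·t)^2 dt = t/2 - sin(4·π·t)·cos(4·π·t)/(8·π) + C, the region integral is √(3)/(32·π) + 5/24 and the full one is 1/2.
Taking the ratio, P = √(3)/(16·π) + 5/12.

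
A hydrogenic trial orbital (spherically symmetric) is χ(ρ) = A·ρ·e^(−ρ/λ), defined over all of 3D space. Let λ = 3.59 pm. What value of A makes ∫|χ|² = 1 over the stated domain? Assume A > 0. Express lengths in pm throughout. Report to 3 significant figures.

A ≈ 0.0133 pm^(-5/2)

Normalization requires ∫|χ|² 4πρ² dρ = 1, integrated from 0 to ∞.
The angular integral contributes 4π, leaving ∫₀^∞ ρ²|χ|² dρ.
The integral (without the A² prefactor) comes out to 3·π·λ^5.
Hence A² = 1/[3·π·λ^5].
With λ = 3.59: A² = 0.0001779 and A = 0.01334.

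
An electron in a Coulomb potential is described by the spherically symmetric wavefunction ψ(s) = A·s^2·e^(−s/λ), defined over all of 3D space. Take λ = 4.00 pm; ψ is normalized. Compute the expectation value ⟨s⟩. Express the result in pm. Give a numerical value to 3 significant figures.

⟨s⟩ ≈ 14.0 pm

By definition ⟨s⟩ = ∫ s |ψ(s)|² 4πs² ds.
Since the A² factors cancel between numerator and denominator, ⟨s⟩ = 7·λ/2.
Putting λ = 4.00 gives 14.00.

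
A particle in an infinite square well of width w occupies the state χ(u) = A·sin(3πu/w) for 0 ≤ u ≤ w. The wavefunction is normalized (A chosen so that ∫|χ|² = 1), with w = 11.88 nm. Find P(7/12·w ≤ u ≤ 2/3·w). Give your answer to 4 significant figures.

|χ|² is the probability density, so P = ∫_{7/12·w}^{2/3·w} |χ|² du.
With A² fixed by ∫|χ|² = 1, i.e. A² = (w/2)^(−1), substitute and integrate.
In terms of t = u/w (A² and the length scale cancel between numerator and denominator), P = [∫_{7/12}^{2/3} sin(3·π·t)^2 dt] / [∫_{0}^{1} sin(3·π·t)^2 dt].
Using ∫ sin(3·π·t)^2 dt = t/2 - sin(6·π·t)/(12·π), the numerator is 1/24 - 1/(12·π) and the denominator is 1/2.
Evaluating gives P = (-2 + π)/(12·π).

P ≈ 0.03028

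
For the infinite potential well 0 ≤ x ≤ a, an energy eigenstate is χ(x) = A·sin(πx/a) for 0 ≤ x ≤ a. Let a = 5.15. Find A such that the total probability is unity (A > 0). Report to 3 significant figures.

Normalization requires ∫|χ|² dx = 1, integrated from 0 to a.
Using sin²θ = (1 − cos 2θ)/2, carrying out the integral gives A² · a/2.
Hence A² = 1/[a/2].
Plugging in a = 5.15 yields A = 0.6232.

A ≈ 0.623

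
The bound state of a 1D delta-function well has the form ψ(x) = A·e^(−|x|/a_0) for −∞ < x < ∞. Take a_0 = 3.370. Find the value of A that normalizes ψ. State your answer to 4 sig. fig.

Normalization requires ∫|ψ|² dx = 1, integrated from −∞ to ∞.
With ∫₀^∞ x^0 e^(−αx) dx = 0!/α^1, carrying out the integral gives A² · a_0.
Hence A² = 1/[a_0].
Substituting a_0 = 3.370 gives A² = 0.29674, so A = 0.54473.

A ≈ 0.5447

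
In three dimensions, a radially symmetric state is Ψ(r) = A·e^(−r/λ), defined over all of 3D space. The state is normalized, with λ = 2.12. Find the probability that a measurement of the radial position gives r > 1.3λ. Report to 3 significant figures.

P ≈ 0.518

With dV = 4πr²dr, the probability is ∫|Ψ|² dV over r > 1.3λ.
A² is fixed by ∫₀^∞ 4πr²|Ψ|² dr = 1, i.e. A² = (π·λ^3)^(−1).
Let u = r/λ; then A², 4π and the length scale all cancel, so P = ∫_{1.3}^{∞} u^2·e^(-2·u) du ÷ ∫_{0}^{∞} u^2·e^(-2·u) du.
An antiderivative of u^2·e^(-2·u) is -(2·u^2 + 2·u + 1)·e^(-2·u)/4; evaluating from 1.3 to ∞ gives 349·e^(-13/5)/200, while the full integral is 1/4.
Taking the ratio yields P = 0.5184.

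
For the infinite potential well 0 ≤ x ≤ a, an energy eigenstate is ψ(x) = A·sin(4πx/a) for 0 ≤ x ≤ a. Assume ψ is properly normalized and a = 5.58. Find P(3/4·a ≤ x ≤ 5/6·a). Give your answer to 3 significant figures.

P ≈ 0.0489

P = ∫_{3/4·a}^{5/6·a} |ψ(x)|² dx.
Since A² = 1/(a/2), this is the region integral divided by the full normalization integral.
Let u = x/a; then A² and the length scale cancel, so P = ∫_{3/4}^{5/6} sin(4·π·u)^2 du ÷ ∫_{0}^{1} sin(4·π·u)^2 du.
An antiderivative of sin(4·π·u)^2 is u/2 - sin(4·π·u)·cos(4·π·u)/(8·π); evaluating from 3/4 to 5/6 gives -√(3)/(32·π) + 1/24, while the full integral is 1/2.
This works out to P = (-√(3)/16 + π/12)/π.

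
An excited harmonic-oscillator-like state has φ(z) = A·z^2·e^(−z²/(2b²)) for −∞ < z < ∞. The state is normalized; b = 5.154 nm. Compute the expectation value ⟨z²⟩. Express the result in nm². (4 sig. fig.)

⟨z^2⟩ ≈ 66.41 nm^2

By definition ⟨z²⟩ = ∫ z^2 |φ(z)|² dz.
Using the Gaussian integral ∫_{−∞}^{∞} e^(−αz²) dz = √(π/α), since the A² factors cancel between numerator and denominator, ⟨z²⟩ = 5·b^2/2.
Putting b = 5.154 gives 66.409.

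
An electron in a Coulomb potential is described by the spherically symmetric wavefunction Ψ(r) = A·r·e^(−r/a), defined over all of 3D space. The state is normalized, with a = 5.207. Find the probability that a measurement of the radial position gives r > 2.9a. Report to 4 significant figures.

With dV = 4πr²dr, the probability is ∫|Ψ|² dV over r > 2.9a.
The full normalization integral is A²·[3·π·a^5] = 1, fixing A².
In terms of u = r/a (A², 4π and the length scale all cancel between numerator and denominator), P = [∫_{2.9}^{∞} u^4·e^(-2·u) du] / [∫_{0}^{∞} u^4·e^(-2·u) du].
An antiderivative of u^4·e^(-2·u) is -(u^4/2 + u^3 + 3·u^2/2 + 3·u/2 + 3/4)·e^(-2·u); evaluating from 2.9 to ∞ gives ≈ 0.234539, while the full integral is 3/4.
This evaluates to P = 0.31272.

P ≈ 0.3127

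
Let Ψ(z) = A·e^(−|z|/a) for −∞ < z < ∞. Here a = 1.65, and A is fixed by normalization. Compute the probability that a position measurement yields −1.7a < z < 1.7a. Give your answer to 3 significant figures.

|Ψ|² is the probability density, so P = ∫_{−1.7a}^{1.7a} |Ψ|² dz.
With A² fixed by ∫|Ψ|² = 1, i.e. A² = (a)^(−1), substitute and integrate.
Both integrals are even about z = 0, so only the z ≥ 0 halves are needed (the factors of 2 cancel). In terms of u = z/a (A² and the length scale cancel between numerator and denominator), P = [∫_{0}^{1.7} e^(-2·u) du] / [∫_{0}^{∞} e^(-2·u) du].
With ∫ e^(-2·u) du = -e^(-2·u)/2 + C, the region integral is 1/2 - e^(-17/5)/2 and the full one is 1/2.
The result is P = 0.9666.

P ≈ 0.967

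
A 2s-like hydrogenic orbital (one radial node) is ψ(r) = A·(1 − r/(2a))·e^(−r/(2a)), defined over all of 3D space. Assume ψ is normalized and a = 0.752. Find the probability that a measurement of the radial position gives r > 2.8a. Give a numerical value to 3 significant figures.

P = ∫ |ψ|² 4πr² dr over r > 2.8a.
A² is fixed by ∫₀^∞ 4πr²|ψ|² dr = 1, i.e. A² = (8·π·a^3)^(−1).
Let u = r/a; then A², 4π and the length scale all cancel, so P = ∫_{2.8}^{∞} u^2·(1 - u/2)^2·e^(-u) du ÷ ∫_{0}^{∞} u^2·(1 - u/2)^2·e^(-u) du.
An antiderivative of u^2·(1 - u/2)^2·e^(-u) is -(u^4/4 + u^2 + 2·u + 2)·e^(-u); evaluating from 2.8 to ∞ gives ≈ 1.8733, while the full integral is 2.
This evaluates to P = 0.9367.

P ≈ 0.937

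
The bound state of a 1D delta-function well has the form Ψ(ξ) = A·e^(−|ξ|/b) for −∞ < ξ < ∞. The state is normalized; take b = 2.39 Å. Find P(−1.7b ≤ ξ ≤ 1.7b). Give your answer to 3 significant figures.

P ≈ 0.967

P = ∫_{−1.7b}^{1.7b} |Ψ(ξ)|² dξ.
Since A² = 1/(b), this is the region integral divided by the full normalization integral.
By symmetry take twice the ξ ≥ 0 contribution in numerator and denominator; the 2's cancel. Substituting u = ξ/b, A² and the length scale cancel in the ratio: P = ∫_{0}^{1.7} e^(-2·u) du / ∫_{0}^{∞} e^(-2·u) du.
Using ∫ e^(-2·u) du = -e^(-2·u)/2, the numerator is 1/2 - e^(-17/5)/2 and the denominator is 1/2.
Evaluating gives P = 0.9666.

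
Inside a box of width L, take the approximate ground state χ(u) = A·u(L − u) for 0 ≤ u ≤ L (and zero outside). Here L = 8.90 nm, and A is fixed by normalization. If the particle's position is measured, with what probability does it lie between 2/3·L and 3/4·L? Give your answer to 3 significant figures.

|χ|² is the probability density, so P = ∫_{2/3·L}^{3/4·L} |χ|² du.
The normalization integral ∫|χ|²du over the whole domain equals L^5/30·A², and A² cancels in the ratio.
Substituting t = u/L, A² and the length scale cancel in the ratio: P = ∫_{2/3}^{3/4} t^2·(1 - t)^2 dt / ∫_{0}^{1} t^2·(1 - t)^2 dt.
An antiderivative of t^2·(1 - t)^2 is t^3·(6·t^2 - 15·t + 10)/30; evaluating from 2/3 to 3/4 gives ≈ 0.0035454, while the full integral is 1/30.
This works out to P = 0.1064.

P ≈ 0.106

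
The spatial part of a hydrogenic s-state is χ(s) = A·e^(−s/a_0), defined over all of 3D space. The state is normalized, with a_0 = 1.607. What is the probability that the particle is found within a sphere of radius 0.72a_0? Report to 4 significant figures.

P ≈ 0.1762

P = ∫ |χ|² 4πs² ds over s ≤ 0.72a_0.
Normalization gives A² = 1/(π·a_0^3).
Substituting u = s/a_0, A², 4π and the length scale all cancel in the ratio: P = ∫_{0}^{0.72} u^2·e^(-2·u) du / ∫_{0}^{∞} u^2·e^(-2·u) du.
Using ∫ u^2·e^(-2·u) du = -(2·u^2 + 2·u + 1)·e^(-2·u)/4, the numerator is 1/4 - 2173·e^(-36/25)/2500 and the denominator is 1/4.
This evaluates to P = 0.17625.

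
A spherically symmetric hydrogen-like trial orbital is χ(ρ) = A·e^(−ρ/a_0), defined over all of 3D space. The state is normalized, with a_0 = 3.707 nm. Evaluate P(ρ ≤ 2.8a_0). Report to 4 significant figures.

P ≈ 0.9176

P = ∫ |χ|² 4πρ² dρ over ρ ≤ 2.8a_0.
Normalization gives A² = 1/(π·a_0^3).
In terms of u = ρ/a_0 (A², 4π and the length scale all cancel between numerator and denominator), P = [∫_{0}^{2.8} u^2·e^(-2·u) du] / [∫_{0}^{∞} u^2·e^(-2·u) du].
With ∫ u^2·e^(-2·u) du = -(2·u^2 + 2·u + 1)·e^(-2·u)/4 + C, the region integral is 1/4 - 557·e^(-28/5)/100 and the full one is 1/4.
This evaluates to P = 0.91761.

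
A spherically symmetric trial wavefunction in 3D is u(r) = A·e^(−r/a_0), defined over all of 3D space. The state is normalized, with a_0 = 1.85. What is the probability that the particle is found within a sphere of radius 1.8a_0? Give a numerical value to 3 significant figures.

P ≈ 0.697

With dV = 4πr²dr, the probability is ∫|u|² dV over r ≤ 1.8a_0.
The full normalization integral is A²·[π·a_0^3] = 1, fixing A².
Substituting t = r/a_0, A², 4π and the length scale all cancel in the ratio: P = ∫_{0}^{1.8} t^2·e^(-2·t) dt / ∫_{0}^{∞} t^2·e^(-2·t) dt.
Using ∫ t^2·e^(-2·t) dt = -(2·t^2 + 2·t + 1)·e^(-2·t)/4, the numerator is 1/4 - 277·e^(-18/5)/100 and the denominator is 1/4.
Taking the ratio yields P = 0.6973.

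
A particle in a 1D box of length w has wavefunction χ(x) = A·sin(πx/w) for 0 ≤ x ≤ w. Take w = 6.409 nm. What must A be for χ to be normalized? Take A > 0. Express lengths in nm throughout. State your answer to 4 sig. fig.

Normalization requires ∫|χ|² dx = 1, integrated from 0 to w.
The integral (without the A² prefactor) comes out to w/2.
Plugging in w = 6.409 yields A = 0.55862.

A ≈ 0.5586 nm^(-1/2)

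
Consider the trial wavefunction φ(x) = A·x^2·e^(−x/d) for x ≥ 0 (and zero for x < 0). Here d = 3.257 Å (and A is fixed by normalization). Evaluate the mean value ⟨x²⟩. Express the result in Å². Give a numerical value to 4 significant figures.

The expectation value is the |φ|²-weighted average of x^2: ∫ x^2|φ|² dx.
Using ∫₀^∞ xⁿ e^(−αx) dx = n!/αⁿ⁺¹, the ratio of the moment integral to the normalization integral gives ⟨x²⟩ = 15·d^2/2.
With d = 3.257, ⟨x^2⟩ = 79.560.

⟨x^2⟩ ≈ 79.56 Å^2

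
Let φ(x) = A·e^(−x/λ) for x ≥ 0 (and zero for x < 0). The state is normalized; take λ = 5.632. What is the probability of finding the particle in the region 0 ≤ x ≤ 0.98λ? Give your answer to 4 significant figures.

P ≈ 0.8591

|φ|² is the probability density, so P = ∫_{0}^{0.98λ} |φ|² dx.
With A² fixed by ∫|φ|² = 1, i.e. A² = (λ/2)^(−1), substitute and integrate.
Let u = x/λ; then A² and the length scale cancel, so P = ∫_{0}^{0.98} e^(-2·u) du ÷ ∫_{0}^{∞} e^(-2·u) du.
An antiderivative of e^(-2·u) is -e^(-2·u)/2; evaluating from 0 to 0.98 gives 1/2 - e^(-49/25)/2, while the full integral is 1/2.
The result is P = 0.85914.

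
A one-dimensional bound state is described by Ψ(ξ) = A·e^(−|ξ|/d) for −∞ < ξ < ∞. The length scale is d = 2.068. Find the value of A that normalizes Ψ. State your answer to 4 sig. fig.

We need A² ∫|f|² dξ = 1, taking the integral from −∞ to ∞.
With ∫₀^∞ ξ^0 e^(−αξ) dξ = 0!/α^1, with Ψ = A·e^(−|ξ|/d), the integral evaluates to A²·[d].
Setting this equal to 1 gives A² = 1/(d).
Substituting d = 2.068 gives A² = 0.48356, so A = 0.69538.

A ≈ 0.6954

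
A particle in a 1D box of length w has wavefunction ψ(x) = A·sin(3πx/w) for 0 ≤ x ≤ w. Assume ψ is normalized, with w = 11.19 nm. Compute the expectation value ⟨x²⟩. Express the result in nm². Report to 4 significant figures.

By definition ⟨x²⟩ = ∫ x^2 |ψ(x)|² dx.
The ratio of the moment integral to the normalization integral gives ⟨x²⟩ = -w^2/(18·π^2) + w^2/3.
With w = 11.19, ⟨x^2⟩ = 41.034.

⟨x^2⟩ ≈ 41.03 nm^2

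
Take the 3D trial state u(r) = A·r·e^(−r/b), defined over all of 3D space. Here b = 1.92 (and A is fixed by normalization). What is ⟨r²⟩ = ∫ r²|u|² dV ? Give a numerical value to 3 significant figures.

⟨r^2⟩ ≈ 27.6

The expectation value is the |u|²-weighted average of r^2: ∫ r^2|u|² 4πr² dr.
With ∫₀^∞ r^6 e^(−αr) dr = 6!/α^7, since the A² factors cancel between numerator and denominator, ⟨r²⟩ = 15·b^2/2.
With b = 1.92, ⟨r^2⟩ = 27.65.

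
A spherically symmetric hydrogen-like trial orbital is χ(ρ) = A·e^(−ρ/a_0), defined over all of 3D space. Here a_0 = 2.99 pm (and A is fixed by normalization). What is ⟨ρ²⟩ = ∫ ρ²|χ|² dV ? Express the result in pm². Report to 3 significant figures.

⟨ρ^2⟩ ≈ 26.8 pm^2

⟨ρ²⟩ = ∫ ρ^2 |χ|² 4πρ² dρ over the full domain.
Recall ∫₀^∞ ρ^m e^(−ρ/β) dρ = m!·β^(m+1), the ratio of the moment integral to the normalization integral gives ⟨ρ²⟩ = 3·a_0^2.
Putting a_0 = 2.99 gives 26.82.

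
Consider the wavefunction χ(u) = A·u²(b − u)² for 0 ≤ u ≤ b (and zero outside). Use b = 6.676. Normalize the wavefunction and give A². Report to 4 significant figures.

A^2 ≈ 0.00002392

Normalization requires ∫|χ|² du = 1, integrated from 0 to b.
Carrying out the integral gives A² · b^9/630.
With b = 6.676: A² = 0.000023916 and A = 0.0048904.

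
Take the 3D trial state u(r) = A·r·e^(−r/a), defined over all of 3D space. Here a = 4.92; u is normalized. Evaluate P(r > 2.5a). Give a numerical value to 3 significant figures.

P ≈ 0.440

P = ∫ |u|² 4πr² dr over r > 2.5a.
A² is fixed by ∫₀^∞ 4πr²|u|² dr = 1, i.e. A² = (3·π·a^5)^(−1).
Substituting t = r/a, A², 4π and the length scale all cancel in the ratio: P = ∫_{2.5}^{∞} t^4·e^(-2·t) dt / ∫_{0}^{∞} t^4·e^(-2·t) dt.
Using ∫ t^4·e^(-2·t) dt = -(t^4/2 + t^3 + 3·t^2/2 + 3·t/2 + 3/4)·e^(-2·t), the numerator is 1569·e^(-5)/32 and the denominator is 3/4.
The region integral divided by the full integral gives P = 0.4405.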